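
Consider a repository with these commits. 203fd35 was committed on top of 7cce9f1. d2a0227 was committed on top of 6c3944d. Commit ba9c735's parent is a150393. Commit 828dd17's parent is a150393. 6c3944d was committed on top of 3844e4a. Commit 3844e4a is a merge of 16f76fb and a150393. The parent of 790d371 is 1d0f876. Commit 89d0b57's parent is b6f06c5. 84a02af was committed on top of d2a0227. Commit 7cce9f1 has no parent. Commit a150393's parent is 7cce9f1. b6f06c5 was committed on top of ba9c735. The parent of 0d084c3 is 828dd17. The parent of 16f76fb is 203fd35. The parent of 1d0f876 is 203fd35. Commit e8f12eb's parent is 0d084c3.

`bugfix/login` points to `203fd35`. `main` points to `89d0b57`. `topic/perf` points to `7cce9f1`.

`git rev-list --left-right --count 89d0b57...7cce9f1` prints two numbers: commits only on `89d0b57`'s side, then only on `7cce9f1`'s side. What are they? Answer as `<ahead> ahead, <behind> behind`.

Reachable from 89d0b57: {7cce9f1, 89d0b57, a150393, b6f06c5, ba9c735}.
Reachable from 7cce9f1: {7cce9f1}.
Only in 89d0b57's history (ahead): {89d0b57, a150393, b6f06c5, ba9c735} — 4.
Only in 7cce9f1's history (behind): {} — 0.

4 ahead, 0 behind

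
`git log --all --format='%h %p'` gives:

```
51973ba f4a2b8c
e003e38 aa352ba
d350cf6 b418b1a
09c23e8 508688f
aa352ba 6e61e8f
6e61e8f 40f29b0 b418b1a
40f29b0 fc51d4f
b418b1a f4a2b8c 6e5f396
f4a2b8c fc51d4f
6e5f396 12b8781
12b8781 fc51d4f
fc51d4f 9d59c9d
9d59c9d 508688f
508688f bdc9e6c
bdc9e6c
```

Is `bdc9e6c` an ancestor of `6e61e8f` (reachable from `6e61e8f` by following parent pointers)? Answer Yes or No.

Ancestors of 6e61e8f (commits reachable by following parents): {12b8781, 40f29b0, 508688f, 6e5f396, 6e61e8f, 9d59c9d, b418b1a, bdc9e6c, f4a2b8c, fc51d4f}.
bdc9e6c is in that set, so it is an ancestor of 6e61e8f.

Yes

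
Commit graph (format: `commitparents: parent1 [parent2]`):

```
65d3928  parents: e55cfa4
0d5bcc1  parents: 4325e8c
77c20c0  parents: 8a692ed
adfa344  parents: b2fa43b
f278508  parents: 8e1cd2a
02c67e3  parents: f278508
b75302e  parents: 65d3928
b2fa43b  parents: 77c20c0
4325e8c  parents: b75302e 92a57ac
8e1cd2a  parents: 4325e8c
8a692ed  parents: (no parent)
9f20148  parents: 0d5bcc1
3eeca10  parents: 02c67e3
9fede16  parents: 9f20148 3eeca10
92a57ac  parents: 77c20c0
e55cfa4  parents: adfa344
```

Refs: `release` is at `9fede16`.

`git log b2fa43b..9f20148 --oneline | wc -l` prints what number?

8

Reachable from 9f20148: {0d5bcc1, 4325e8c, 65d3928, 77c20c0, 8a692ed, 92a57ac, 9f20148, adfa344, b2fa43b, b75302e, e55cfa4}.
Reachable from b2fa43b: {77c20c0, 8a692ed, b2fa43b}.
In 9f20148's history but not b2fa43b's: {0d5bcc1, 4325e8c, 65d3928, 92a57ac, 9f20148, adfa344, b75302e, e55cfa4} — 8 commits.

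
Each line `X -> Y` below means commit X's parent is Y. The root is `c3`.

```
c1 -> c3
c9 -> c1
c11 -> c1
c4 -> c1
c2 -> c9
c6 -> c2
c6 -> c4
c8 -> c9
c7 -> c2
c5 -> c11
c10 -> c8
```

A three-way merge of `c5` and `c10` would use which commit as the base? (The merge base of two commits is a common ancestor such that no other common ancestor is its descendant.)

c1

Ancestors of c5: {c1, c11, c3, c5}.
Ancestors of c10: {c1, c10, c3, c8, c9}.
Common ancestors: {c1, c3}.
Among these, c1 is not an ancestor of any other common ancestor — it is the merge base.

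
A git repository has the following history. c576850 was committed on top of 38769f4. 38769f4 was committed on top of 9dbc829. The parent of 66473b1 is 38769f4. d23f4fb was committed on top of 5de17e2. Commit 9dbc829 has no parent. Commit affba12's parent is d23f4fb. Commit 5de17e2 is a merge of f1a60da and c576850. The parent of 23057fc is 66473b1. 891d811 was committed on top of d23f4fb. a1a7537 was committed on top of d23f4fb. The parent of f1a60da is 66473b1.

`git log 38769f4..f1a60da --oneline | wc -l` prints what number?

Reachable from f1a60da: {38769f4, 66473b1, 9dbc829, f1a60da}.
Reachable from 38769f4: {38769f4, 9dbc829}.
In f1a60da's history but not 38769f4's: {66473b1, f1a60da} — 2 commits.

2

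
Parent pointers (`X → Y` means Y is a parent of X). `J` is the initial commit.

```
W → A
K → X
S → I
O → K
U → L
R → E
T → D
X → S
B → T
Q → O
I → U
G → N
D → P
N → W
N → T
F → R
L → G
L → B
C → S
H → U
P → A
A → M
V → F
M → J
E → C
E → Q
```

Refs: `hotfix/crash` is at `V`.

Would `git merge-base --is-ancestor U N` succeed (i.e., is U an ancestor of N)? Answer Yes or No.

Ancestors of N: {A, D, J, M, N, P, T, W}.
U is not in that set, so it is not an ancestor of N.

No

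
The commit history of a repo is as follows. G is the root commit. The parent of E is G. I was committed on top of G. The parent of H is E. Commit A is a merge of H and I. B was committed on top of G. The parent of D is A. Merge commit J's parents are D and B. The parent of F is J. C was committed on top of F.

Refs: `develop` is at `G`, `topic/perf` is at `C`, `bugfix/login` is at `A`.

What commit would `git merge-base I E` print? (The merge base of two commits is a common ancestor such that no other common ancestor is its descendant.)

G

Ancestors of I: {G, I}.
Ancestors of E: {E, G}.
Common ancestors: {G}.
The only common ancestor is G, so it is the merge base.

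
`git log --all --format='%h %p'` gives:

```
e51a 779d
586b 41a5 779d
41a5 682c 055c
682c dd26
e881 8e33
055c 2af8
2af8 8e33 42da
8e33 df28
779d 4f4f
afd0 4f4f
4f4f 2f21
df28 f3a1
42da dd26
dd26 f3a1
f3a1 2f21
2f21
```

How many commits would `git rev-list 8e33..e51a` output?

3

Reachable from e51a: {2f21, 4f4f, 779d, e51a}.
Reachable from 8e33: {2f21, 8e33, df28, f3a1}.
In e51a's history but not 8e33's: {4f4f, 779d, e51a} — 3 commits.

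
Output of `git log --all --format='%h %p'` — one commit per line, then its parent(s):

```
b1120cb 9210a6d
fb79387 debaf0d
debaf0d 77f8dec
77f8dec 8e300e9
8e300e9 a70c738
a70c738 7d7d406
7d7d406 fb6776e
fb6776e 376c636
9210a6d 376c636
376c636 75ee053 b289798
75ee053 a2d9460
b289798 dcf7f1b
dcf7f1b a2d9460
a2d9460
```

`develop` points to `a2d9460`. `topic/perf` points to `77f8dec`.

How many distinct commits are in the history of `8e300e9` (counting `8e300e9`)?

Walking parent pointers from 8e300e9: reachable set = {376c636, 75ee053, 7d7d406, 8e300e9, a2d9460, a70c738, b289798, dcf7f1b, fb6776e}.
That is 9 commits.

9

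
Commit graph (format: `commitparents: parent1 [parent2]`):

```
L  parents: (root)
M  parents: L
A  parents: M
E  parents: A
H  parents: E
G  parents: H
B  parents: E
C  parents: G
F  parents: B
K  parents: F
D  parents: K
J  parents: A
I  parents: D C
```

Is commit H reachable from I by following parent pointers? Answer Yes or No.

Yes

Ancestors of I (commits reachable by following parents): {A, B, C, D, E, F, G, H, I, K, L, M}.
H is in that set, so it is an ancestor of I.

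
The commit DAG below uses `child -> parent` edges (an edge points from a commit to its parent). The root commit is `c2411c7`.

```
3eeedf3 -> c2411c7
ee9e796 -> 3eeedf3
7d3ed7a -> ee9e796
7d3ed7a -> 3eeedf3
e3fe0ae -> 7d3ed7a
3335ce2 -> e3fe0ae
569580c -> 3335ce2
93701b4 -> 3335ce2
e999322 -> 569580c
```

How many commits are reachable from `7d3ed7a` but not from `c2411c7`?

Reachable from 7d3ed7a: {3eeedf3, 7d3ed7a, c2411c7, ee9e796}.
Reachable from c2411c7: {c2411c7}.
In 7d3ed7a's history but not c2411c7's: {3eeedf3, 7d3ed7a, ee9e796} — 3 commits.

3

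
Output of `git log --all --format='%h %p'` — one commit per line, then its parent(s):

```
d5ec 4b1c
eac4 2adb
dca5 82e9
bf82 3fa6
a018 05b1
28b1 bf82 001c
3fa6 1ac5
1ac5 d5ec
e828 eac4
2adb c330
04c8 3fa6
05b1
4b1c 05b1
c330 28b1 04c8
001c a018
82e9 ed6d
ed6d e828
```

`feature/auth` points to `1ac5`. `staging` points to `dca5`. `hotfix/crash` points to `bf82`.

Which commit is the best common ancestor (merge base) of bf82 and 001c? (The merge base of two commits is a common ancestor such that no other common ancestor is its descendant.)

05b1

Ancestors of bf82: {05b1, 1ac5, 3fa6, 4b1c, bf82, d5ec}.
Ancestors of 001c: {001c, 05b1, a018}.
Common ancestors: {05b1}.
The only common ancestor is 05b1, so it is the merge base.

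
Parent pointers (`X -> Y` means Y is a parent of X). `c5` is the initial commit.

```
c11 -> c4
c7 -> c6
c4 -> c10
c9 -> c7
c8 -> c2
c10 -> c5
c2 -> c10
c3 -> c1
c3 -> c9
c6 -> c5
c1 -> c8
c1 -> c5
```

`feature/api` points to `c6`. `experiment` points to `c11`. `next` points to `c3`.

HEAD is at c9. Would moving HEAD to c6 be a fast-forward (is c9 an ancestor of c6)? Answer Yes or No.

A fast-forward from c9 to c6 is possible iff c9 is an ancestor of c6.
Ancestors of c6: {c5, c6}.
c9 is not among them, so fast-forward is not possible.

No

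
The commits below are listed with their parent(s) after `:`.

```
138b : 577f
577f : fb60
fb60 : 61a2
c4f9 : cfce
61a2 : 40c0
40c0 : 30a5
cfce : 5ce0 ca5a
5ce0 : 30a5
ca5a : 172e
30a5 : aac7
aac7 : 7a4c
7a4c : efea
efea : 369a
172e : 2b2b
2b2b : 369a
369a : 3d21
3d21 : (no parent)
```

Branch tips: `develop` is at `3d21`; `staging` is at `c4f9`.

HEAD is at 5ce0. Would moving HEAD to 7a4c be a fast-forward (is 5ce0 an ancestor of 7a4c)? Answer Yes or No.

A fast-forward from 5ce0 to 7a4c is possible iff 5ce0 is an ancestor of 7a4c.
Ancestors of 7a4c: {369a, 3d21, 7a4c, efea}.
5ce0 is not among them, so fast-forward is not possible.

No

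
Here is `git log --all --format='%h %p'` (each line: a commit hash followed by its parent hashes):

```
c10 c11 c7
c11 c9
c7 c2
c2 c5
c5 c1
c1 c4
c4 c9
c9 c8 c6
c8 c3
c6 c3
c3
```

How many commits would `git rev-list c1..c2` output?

2

Reachable from c2: {c1, c2, c3, c4, c5, c6, c8, c9}.
Reachable from c1: {c1, c3, c4, c6, c8, c9}.
In c2's history but not c1's: {c2, c5} — 2 commits.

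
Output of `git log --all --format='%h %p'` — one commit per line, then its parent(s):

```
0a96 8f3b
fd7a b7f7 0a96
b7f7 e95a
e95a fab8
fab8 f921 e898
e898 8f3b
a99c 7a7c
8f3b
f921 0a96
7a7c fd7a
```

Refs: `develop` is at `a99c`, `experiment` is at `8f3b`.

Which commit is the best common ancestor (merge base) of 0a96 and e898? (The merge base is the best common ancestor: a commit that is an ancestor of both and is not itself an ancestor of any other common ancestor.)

8f3b

Ancestors of 0a96: {0a96, 8f3b}.
Ancestors of e898: {8f3b, e898}.
Common ancestors: {8f3b}.
The only common ancestor is 8f3b, so it is the merge base.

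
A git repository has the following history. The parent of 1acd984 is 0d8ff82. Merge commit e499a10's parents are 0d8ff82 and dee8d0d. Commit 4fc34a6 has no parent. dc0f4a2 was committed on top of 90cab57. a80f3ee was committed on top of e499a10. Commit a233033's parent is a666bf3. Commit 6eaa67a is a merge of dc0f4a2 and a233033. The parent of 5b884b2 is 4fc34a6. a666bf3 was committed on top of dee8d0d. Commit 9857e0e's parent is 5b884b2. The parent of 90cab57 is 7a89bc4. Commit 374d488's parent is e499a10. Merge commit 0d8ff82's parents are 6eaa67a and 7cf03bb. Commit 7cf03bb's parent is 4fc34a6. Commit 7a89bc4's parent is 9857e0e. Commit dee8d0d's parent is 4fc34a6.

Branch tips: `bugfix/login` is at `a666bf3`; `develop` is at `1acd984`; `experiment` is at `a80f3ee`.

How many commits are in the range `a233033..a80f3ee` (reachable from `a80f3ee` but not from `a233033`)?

10

Reachable from a80f3ee: {0d8ff82, 4fc34a6, 5b884b2, 6eaa67a, 7a89bc4, 7cf03bb, 90cab57, 9857e0e, a233033, a666bf3, a80f3ee, dc0f4a2, dee8d0d, e499a10}.
Reachable from a233033: {4fc34a6, a233033, a666bf3, dee8d0d}.
In a80f3ee's history but not a233033's: {0d8ff82, 5b884b2, 6eaa67a, 7a89bc4, 7cf03bb, 90cab57, 9857e0e, a80f3ee, dc0f4a2, e499a10} — 10 commits.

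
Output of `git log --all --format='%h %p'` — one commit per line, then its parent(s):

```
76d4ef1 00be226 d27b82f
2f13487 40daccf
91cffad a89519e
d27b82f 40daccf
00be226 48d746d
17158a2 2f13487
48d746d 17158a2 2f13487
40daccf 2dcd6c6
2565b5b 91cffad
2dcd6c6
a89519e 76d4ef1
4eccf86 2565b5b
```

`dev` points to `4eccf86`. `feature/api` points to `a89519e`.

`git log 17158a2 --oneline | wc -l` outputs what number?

4

Walking parent pointers from 17158a2: reachable set = {17158a2, 2dcd6c6, 2f13487, 40daccf}.
That is 4 commits.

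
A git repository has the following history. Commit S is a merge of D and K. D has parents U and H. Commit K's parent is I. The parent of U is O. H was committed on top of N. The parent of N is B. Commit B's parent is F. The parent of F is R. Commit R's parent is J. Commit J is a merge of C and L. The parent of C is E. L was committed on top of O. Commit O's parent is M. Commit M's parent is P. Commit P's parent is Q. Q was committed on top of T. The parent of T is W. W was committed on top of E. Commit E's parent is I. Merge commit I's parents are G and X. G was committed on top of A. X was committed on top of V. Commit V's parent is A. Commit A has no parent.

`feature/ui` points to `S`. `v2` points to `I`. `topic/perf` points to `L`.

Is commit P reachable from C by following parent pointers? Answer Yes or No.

No

Ancestors of C: {A, C, E, G, I, V, X}.
P is not in that set, so it is not an ancestor of C.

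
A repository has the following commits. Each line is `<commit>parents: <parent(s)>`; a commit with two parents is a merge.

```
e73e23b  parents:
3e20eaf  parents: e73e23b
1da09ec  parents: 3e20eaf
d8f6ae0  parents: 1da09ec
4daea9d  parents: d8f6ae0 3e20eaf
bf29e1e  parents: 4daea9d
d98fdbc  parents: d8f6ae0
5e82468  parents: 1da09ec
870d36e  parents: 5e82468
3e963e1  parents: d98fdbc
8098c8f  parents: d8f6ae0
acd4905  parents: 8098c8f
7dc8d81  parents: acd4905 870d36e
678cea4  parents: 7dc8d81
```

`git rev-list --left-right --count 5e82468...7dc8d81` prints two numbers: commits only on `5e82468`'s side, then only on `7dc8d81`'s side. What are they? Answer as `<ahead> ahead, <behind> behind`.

0 ahead, 5 behind

Reachable from 5e82468: {1da09ec, 3e20eaf, 5e82468, e73e23b}.
Reachable from 7dc8d81: {1da09ec, 3e20eaf, 5e82468, 7dc8d81, 8098c8f, 870d36e, acd4905, d8f6ae0, e73e23b}.
Only in 5e82468's history (ahead): {} — 0.
Only in 7dc8d81's history (behind): {7dc8d81, 8098c8f, 870d36e, acd4905, d8f6ae0} — 5.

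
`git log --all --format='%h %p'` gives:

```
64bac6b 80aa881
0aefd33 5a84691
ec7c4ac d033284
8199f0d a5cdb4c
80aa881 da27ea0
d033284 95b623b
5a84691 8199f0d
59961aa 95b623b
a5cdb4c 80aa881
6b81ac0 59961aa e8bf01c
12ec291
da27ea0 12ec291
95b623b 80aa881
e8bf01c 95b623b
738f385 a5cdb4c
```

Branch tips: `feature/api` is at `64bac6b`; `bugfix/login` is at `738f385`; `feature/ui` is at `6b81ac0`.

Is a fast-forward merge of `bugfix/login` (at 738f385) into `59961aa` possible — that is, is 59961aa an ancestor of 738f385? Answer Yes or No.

No

A fast-forward from 59961aa to 738f385 is possible iff 59961aa is an ancestor of 738f385.
Ancestors of 738f385: {12ec291, 738f385, 80aa881, a5cdb4c, da27ea0}.
59961aa is not among them, so fast-forward is not possible.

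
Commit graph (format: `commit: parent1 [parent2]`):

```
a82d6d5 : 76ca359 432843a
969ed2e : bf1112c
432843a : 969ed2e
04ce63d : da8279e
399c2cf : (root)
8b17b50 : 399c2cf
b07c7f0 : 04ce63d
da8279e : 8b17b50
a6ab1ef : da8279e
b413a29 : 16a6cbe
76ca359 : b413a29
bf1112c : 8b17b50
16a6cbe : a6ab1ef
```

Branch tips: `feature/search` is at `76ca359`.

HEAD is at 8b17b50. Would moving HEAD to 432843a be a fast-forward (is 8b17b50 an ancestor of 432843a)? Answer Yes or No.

Yes

A fast-forward from 8b17b50 to 432843a is possible iff 8b17b50 is an ancestor of 432843a.
Ancestors of 432843a: {399c2cf, 432843a, 8b17b50, 969ed2e, bf1112c}.
8b17b50 is among them, so fast-forward is possible.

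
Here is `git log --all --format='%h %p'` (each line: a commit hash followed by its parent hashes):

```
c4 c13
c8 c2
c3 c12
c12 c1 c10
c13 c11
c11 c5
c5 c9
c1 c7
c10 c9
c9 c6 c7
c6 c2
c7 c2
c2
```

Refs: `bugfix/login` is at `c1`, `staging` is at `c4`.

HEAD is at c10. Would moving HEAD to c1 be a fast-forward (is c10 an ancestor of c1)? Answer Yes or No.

No

A fast-forward from c10 to c1 is possible iff c10 is an ancestor of c1.
Ancestors of c1: {c1, c2, c7}.
c10 is not among them, so fast-forward is not possible.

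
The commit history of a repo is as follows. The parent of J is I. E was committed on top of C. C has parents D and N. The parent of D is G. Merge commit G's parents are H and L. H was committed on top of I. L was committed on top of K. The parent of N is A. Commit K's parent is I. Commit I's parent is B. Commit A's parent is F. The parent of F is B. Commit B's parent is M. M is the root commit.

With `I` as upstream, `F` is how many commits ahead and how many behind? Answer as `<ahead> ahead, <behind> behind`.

1 ahead, 1 behind

Reachable from F: {B, F, M}.
Reachable from I: {B, I, M}.
Only in F's history (ahead): {F} — 1.
Only in I's history (behind): {I} — 1.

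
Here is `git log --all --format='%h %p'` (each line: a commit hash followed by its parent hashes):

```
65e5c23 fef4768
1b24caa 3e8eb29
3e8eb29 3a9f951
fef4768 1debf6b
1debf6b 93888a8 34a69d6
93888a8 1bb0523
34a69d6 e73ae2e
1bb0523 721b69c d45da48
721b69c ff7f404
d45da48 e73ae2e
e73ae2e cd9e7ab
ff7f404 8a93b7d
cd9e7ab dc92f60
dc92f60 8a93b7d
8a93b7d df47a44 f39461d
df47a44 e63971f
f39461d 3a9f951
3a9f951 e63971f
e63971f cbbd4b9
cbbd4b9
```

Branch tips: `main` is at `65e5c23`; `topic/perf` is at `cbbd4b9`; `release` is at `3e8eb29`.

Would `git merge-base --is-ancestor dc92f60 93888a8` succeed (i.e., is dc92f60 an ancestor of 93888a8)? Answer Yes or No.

Ancestors of 93888a8 (commits reachable by following parents): {1bb0523, 3a9f951, 721b69c, 8a93b7d, 93888a8, cbbd4b9, cd9e7ab, d45da48, dc92f60, df47a44, e63971f, e73ae2e, f39461d, ff7f404}.
dc92f60 is in that set, so it is an ancestor of 93888a8.

Yes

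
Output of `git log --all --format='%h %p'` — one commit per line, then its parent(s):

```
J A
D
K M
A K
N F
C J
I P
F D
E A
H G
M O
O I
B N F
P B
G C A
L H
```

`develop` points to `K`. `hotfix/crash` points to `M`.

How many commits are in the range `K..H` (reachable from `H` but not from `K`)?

Reachable from H: {A, B, C, D, F, G, H, I, J, K, M, N, O, P}.
Reachable from K: {B, D, F, I, K, M, N, O, P}.
In H's history but not K's: {A, C, G, H, J} — 5 commits.

5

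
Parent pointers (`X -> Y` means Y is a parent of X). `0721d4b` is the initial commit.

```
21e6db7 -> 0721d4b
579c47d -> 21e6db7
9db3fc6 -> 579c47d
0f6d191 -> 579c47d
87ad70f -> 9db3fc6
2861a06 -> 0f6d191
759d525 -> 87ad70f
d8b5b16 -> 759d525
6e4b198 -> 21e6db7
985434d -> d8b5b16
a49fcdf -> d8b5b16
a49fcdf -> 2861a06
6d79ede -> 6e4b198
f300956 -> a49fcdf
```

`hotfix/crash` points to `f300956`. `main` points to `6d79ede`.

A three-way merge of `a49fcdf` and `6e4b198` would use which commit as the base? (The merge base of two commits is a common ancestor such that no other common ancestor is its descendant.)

21e6db7

Ancestors of a49fcdf: {0721d4b, 0f6d191, 21e6db7, 2861a06, 579c47d, 759d525, 87ad70f, 9db3fc6, a49fcdf, d8b5b16}.
Ancestors of 6e4b198: {0721d4b, 21e6db7, 6e4b198}.
Common ancestors: {0721d4b, 21e6db7}.
Among these, 21e6db7 is not an ancestor of any other common ancestor — it is the merge base.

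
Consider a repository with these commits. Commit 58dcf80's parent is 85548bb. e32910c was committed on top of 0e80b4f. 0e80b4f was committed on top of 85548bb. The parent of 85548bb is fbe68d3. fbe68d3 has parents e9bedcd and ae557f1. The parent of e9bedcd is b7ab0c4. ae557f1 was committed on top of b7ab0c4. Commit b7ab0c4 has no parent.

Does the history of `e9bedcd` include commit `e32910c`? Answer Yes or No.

No

Ancestors of e9bedcd: {b7ab0c4, e9bedcd}.
e32910c is not in that set, so it is not an ancestor of e9bedcd.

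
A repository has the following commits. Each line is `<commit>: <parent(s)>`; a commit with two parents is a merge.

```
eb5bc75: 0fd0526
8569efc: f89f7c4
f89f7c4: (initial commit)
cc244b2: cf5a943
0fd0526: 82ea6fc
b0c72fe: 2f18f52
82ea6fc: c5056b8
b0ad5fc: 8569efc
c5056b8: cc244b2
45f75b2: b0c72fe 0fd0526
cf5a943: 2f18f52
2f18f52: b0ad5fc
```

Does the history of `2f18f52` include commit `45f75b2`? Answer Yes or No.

No

Ancestors of 2f18f52: {2f18f52, 8569efc, b0ad5fc, f89f7c4}.
45f75b2 is not in that set, so it is not an ancestor of 2f18f52.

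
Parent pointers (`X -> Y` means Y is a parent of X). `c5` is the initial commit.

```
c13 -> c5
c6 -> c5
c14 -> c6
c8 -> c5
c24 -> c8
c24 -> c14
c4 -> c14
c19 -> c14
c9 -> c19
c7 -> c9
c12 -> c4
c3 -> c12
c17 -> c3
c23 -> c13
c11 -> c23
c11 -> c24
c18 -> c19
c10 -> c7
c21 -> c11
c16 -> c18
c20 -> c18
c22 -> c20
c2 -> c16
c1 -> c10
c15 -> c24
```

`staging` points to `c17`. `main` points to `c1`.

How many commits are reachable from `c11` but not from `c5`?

7

Reachable from c11: {c11, c13, c14, c23, c24, c5, c6, c8}.
Reachable from c5: {c5}.
In c11's history but not c5's: {c11, c13, c14, c23, c24, c6, c8} — 7 commits.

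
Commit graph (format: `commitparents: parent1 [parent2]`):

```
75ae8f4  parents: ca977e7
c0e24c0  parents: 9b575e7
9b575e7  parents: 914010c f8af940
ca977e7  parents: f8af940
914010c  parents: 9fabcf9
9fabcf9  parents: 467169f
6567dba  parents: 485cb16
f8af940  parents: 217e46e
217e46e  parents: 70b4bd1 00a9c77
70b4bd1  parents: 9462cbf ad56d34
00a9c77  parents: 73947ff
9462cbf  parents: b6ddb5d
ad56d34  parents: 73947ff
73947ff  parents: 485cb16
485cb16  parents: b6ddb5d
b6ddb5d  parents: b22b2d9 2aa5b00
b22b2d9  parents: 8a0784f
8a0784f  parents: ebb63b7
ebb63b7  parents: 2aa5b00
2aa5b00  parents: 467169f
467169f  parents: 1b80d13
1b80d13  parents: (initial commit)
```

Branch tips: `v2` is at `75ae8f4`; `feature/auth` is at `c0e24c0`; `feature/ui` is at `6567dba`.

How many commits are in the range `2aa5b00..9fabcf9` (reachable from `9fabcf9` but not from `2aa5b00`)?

1

Reachable from 9fabcf9: {1b80d13, 467169f, 9fabcf9}.
Reachable from 2aa5b00: {1b80d13, 2aa5b00, 467169f}.
In 9fabcf9's history but not 2aa5b00's: {9fabcf9} — 1 commit.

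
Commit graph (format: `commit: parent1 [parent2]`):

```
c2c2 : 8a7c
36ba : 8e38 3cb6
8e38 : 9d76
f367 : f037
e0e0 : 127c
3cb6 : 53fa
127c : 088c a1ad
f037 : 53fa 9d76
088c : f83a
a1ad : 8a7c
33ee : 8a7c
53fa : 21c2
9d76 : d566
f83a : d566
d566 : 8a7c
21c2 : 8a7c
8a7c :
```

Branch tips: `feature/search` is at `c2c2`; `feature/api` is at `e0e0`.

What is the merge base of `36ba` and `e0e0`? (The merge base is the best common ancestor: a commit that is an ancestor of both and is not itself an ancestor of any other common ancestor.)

Ancestors of 36ba: {21c2, 36ba, 3cb6, 53fa, 8a7c, 8e38, 9d76, d566}.
Ancestors of e0e0: {088c, 127c, 8a7c, a1ad, d566, e0e0, f83a}.
Common ancestors: {8a7c, d566}.
Among these, d566 is not an ancestor of any other common ancestor — it is the merge base.

d566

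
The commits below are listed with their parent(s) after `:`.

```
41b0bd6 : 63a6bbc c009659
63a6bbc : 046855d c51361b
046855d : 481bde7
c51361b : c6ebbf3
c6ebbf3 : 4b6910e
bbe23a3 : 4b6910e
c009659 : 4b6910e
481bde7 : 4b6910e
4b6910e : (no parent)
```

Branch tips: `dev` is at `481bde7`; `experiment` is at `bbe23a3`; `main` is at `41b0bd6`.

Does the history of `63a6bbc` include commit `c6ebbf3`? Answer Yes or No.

Yes

Ancestors of 63a6bbc (commits reachable by following parents): {046855d, 481bde7, 4b6910e, 63a6bbc, c51361b, c6ebbf3}.
c6ebbf3 is in that set, so it is an ancestor of 63a6bbc.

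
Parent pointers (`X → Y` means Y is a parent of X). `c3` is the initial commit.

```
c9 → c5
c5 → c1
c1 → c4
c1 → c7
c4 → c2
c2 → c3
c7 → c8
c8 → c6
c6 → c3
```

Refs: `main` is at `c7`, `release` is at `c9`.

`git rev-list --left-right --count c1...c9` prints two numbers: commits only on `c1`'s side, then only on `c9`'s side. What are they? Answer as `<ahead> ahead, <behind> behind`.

Reachable from c1: {c1, c2, c3, c4, c6, c7, c8}.
Reachable from c9: {c1, c2, c3, c4, c5, c6, c7, c8, c9}.
Only in c1's history (ahead): {} — 0.
Only in c9's history (behind): {c5, c9} — 2.

0 ahead, 2 behind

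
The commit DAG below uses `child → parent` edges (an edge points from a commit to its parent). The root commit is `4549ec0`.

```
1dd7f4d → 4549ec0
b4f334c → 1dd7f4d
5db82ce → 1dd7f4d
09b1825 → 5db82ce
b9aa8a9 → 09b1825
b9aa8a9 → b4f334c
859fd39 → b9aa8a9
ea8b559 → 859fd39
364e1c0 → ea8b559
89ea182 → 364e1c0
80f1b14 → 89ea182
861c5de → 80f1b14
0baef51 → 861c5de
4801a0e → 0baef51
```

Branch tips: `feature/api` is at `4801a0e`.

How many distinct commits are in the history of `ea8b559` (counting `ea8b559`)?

Walking parent pointers from ea8b559: reachable set = {09b1825, 1dd7f4d, 4549ec0, 5db82ce, 859fd39, b4f334c, b9aa8a9, ea8b559}.
That is 8 commits.

8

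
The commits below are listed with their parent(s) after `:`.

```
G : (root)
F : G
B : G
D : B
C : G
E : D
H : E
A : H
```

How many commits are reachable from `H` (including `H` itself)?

5

Walking parent pointers from H: reachable set = {B, D, E, G, H}.
That is 5 commits.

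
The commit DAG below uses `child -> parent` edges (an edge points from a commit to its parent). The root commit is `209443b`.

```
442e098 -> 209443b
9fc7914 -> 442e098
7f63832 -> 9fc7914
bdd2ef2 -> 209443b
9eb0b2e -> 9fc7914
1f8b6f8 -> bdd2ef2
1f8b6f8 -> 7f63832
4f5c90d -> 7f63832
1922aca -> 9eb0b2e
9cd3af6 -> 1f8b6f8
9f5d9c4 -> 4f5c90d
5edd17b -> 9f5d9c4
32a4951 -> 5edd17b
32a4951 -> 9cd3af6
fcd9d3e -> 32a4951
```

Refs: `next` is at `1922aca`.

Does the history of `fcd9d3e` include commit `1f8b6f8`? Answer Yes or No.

Ancestors of fcd9d3e (commits reachable by following parents): {1f8b6f8, 209443b, 32a4951, 442e098, 4f5c90d, 5edd17b, 7f63832, 9cd3af6, 9f5d9c4, 9fc7914, bdd2ef2, fcd9d3e}.
1f8b6f8 is in that set, so it is an ancestor of fcd9d3e.

Yes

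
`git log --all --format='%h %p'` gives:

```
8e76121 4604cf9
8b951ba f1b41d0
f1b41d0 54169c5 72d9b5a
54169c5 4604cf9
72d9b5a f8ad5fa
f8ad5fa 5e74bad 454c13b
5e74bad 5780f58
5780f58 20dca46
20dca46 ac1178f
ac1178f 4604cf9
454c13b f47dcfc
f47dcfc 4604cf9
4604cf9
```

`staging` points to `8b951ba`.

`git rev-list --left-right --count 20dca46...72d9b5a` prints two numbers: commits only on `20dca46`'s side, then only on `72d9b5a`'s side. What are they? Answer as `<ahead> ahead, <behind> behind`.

0 ahead, 6 behind

Reachable from 20dca46: {20dca46, 4604cf9, ac1178f}.
Reachable from 72d9b5a: {20dca46, 454c13b, 4604cf9, 5780f58, 5e74bad, 72d9b5a, ac1178f, f47dcfc, f8ad5fa}.
Only in 20dca46's history (ahead): {} — 0.
Only in 72d9b5a's history (behind): {454c13b, 5780f58, 5e74bad, 72d9b5a, f47dcfc, f8ad5fa} — 6.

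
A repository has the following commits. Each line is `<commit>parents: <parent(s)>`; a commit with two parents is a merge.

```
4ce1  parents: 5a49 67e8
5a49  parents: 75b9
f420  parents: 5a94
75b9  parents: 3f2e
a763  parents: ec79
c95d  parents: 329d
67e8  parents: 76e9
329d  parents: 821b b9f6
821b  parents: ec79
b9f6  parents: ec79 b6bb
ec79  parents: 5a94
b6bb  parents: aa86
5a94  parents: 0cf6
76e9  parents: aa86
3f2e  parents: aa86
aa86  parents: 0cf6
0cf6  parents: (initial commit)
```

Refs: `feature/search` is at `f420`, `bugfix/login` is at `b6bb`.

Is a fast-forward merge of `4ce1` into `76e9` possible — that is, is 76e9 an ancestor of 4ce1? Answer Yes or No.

Yes

A fast-forward from 76e9 to 4ce1 is possible iff 76e9 is an ancestor of 4ce1.
Ancestors of 4ce1: {0cf6, 3f2e, 4ce1, 5a49, 67e8, 75b9, 76e9, aa86}.
76e9 is among them, so fast-forward is possible.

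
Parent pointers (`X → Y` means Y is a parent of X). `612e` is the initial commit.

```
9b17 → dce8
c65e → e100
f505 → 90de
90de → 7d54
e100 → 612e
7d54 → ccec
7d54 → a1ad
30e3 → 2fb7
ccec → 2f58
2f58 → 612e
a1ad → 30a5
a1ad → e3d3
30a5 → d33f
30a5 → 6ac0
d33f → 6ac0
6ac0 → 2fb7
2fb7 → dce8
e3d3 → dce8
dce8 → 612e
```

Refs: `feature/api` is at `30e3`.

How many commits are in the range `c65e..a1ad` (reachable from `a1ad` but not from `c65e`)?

Reachable from a1ad: {2fb7, 30a5, 612e, 6ac0, a1ad, d33f, dce8, e3d3}.
Reachable from c65e: {612e, c65e, e100}.
In a1ad's history but not c65e's: {2fb7, 30a5, 6ac0, a1ad, d33f, dce8, e3d3} — 7 commits.

7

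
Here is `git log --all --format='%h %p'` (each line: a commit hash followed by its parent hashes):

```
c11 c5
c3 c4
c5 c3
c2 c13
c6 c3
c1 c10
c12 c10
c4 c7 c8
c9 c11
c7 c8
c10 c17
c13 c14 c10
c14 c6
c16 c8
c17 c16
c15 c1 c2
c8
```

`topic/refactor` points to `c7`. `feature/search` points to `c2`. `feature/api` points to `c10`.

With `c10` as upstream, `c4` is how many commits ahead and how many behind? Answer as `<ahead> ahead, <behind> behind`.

Reachable from c4: {c4, c7, c8}.
Reachable from c10: {c10, c16, c17, c8}.
Only in c4's history (ahead): {c4, c7} — 2.
Only in c10's history (behind): {c10, c16, c17} — 3.

2 ahead, 3 behind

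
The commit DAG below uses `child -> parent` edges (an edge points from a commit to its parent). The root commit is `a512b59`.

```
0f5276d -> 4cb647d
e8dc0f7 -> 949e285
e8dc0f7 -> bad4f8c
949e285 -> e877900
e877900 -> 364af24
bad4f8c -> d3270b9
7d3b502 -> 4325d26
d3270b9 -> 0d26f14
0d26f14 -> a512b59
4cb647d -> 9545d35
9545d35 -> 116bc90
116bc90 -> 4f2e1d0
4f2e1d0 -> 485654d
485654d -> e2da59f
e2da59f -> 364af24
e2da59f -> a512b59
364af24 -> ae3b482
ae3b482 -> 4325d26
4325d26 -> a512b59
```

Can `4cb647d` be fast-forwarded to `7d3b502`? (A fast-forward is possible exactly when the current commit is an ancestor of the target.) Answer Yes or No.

No

A fast-forward from 4cb647d to 7d3b502 is possible iff 4cb647d is an ancestor of 7d3b502.
Ancestors of 7d3b502: {4325d26, 7d3b502, a512b59}.
4cb647d is not among them, so fast-forward is not possible.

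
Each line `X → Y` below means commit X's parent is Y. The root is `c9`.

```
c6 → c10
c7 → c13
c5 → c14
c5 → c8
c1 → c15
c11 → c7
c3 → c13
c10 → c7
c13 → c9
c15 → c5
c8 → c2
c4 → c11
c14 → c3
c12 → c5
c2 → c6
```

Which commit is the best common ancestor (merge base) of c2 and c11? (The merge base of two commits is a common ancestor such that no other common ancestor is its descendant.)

Ancestors of c2: {c10, c13, c2, c6, c7, c9}.
Ancestors of c11: {c11, c13, c7, c9}.
Common ancestors: {c13, c7, c9}.
Among these, c7 is not an ancestor of any other common ancestor — it is the merge base.

c7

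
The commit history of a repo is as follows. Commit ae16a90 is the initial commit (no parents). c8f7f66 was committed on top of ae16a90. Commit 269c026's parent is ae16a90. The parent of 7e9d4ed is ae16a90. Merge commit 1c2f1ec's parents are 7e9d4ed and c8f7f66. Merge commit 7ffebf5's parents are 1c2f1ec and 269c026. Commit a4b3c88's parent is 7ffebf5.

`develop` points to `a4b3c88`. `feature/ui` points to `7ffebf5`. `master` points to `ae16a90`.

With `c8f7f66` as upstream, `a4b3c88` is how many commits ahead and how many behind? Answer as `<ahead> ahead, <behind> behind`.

5 ahead, 0 behind

Reachable from a4b3c88: {1c2f1ec, 269c026, 7e9d4ed, 7ffebf5, a4b3c88, ae16a90, c8f7f66}.
Reachable from c8f7f66: {ae16a90, c8f7f66}.
Only in a4b3c88's history (ahead): {1c2f1ec, 269c026, 7e9d4ed, 7ffebf5, a4b3c88} — 5.
Only in c8f7f66's history (behind): {} — 0.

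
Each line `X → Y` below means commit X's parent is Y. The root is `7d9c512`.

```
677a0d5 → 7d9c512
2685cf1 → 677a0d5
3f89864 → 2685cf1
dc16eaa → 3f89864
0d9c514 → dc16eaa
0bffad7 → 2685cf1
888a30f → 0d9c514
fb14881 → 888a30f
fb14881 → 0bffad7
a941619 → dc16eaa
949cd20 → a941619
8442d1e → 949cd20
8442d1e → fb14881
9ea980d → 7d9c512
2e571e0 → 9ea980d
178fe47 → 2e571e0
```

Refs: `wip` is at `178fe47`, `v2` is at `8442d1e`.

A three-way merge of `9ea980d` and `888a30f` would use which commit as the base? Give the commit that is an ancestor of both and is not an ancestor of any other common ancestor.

7d9c512

Ancestors of 9ea980d: {7d9c512, 9ea980d}.
Ancestors of 888a30f: {0d9c514, 2685cf1, 3f89864, 677a0d5, 7d9c512, 888a30f, dc16eaa}.
Common ancestors: {7d9c512}.
The only common ancestor is 7d9c512, so it is the merge base.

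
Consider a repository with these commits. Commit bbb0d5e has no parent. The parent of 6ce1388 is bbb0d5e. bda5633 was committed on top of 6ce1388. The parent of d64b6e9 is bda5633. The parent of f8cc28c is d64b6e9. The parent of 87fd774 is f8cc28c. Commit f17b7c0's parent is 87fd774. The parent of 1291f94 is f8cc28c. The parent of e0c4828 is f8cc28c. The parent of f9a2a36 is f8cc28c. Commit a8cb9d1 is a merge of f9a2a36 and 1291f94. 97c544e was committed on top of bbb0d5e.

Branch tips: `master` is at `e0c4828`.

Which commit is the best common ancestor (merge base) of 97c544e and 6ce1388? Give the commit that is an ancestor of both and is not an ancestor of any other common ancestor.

Ancestors of 97c544e: {97c544e, bbb0d5e}.
Ancestors of 6ce1388: {6ce1388, bbb0d5e}.
Common ancestors: {bbb0d5e}.
The only common ancestor is bbb0d5e, so it is the merge base.

bbb0d5e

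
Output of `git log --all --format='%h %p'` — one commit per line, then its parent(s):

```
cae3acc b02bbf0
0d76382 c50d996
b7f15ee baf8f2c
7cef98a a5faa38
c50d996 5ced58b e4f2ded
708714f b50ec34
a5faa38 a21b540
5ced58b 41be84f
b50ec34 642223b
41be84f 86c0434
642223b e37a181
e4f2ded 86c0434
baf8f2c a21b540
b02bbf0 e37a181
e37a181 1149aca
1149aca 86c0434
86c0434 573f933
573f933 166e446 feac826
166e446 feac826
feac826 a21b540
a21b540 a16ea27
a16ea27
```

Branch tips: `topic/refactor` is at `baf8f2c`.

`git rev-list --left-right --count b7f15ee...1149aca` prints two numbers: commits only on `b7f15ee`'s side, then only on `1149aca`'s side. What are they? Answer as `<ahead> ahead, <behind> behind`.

Reachable from b7f15ee: {a16ea27, a21b540, b7f15ee, baf8f2c}.
Reachable from 1149aca: {1149aca, 166e446, 573f933, 86c0434, a16ea27, a21b540, feac826}.
Only in b7f15ee's history (ahead): {b7f15ee, baf8f2c} — 2.
Only in 1149aca's history (behind): {1149aca, 166e446, 573f933, 86c0434, feac826} — 5.

2 ahead, 5 behind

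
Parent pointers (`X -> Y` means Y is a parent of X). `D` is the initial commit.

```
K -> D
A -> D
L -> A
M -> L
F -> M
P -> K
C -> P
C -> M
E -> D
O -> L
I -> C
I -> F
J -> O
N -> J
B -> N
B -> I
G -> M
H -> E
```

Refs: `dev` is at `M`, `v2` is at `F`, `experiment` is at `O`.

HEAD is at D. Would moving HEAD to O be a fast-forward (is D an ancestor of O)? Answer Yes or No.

Yes

A fast-forward from D to O is possible iff D is an ancestor of O.
Ancestors of O: {A, D, L, O}.
D is among them, so fast-forward is possible.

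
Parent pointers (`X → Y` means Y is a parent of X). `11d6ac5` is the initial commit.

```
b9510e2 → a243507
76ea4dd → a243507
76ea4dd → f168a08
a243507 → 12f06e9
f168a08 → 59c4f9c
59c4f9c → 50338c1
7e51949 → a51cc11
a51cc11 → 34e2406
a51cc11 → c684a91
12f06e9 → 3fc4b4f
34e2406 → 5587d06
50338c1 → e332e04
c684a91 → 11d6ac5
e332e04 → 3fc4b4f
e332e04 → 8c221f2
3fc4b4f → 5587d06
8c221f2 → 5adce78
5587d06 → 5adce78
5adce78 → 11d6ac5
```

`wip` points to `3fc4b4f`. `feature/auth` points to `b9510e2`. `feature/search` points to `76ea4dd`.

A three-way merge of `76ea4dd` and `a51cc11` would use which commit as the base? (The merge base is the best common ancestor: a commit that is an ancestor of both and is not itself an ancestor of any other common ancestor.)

Ancestors of 76ea4dd: {11d6ac5, 12f06e9, 3fc4b4f, 50338c1, 5587d06, 59c4f9c, 5adce78, 76ea4dd, 8c221f2, a243507, e332e04, f168a08}.
Ancestors of a51cc11: {11d6ac5, 34e2406, 5587d06, 5adce78, a51cc11, c684a91}.
Common ancestors: {11d6ac5, 5587d06, 5adce78}.
Among these, 5587d06 is not an ancestor of any other common ancestor — it is the merge base.

5587d06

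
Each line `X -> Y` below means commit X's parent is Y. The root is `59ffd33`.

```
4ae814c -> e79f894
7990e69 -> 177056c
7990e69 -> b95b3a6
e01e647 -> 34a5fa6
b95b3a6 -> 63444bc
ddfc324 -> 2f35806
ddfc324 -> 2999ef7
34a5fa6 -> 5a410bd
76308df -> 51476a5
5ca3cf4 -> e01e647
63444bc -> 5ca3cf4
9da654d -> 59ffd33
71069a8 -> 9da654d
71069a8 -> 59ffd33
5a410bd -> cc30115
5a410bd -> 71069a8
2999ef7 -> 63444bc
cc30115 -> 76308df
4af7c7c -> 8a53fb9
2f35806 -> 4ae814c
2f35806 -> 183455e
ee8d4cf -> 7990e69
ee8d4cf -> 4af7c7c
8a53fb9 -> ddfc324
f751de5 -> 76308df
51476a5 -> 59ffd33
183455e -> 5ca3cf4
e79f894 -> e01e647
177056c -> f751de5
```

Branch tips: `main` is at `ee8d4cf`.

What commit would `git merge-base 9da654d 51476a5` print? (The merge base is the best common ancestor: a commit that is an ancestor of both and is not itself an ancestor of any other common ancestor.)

Ancestors of 9da654d: {59ffd33, 9da654d}.
Ancestors of 51476a5: {51476a5, 59ffd33}.
Common ancestors: {59ffd33}.
The only common ancestor is 59ffd33, so it is the merge base.

59ffd33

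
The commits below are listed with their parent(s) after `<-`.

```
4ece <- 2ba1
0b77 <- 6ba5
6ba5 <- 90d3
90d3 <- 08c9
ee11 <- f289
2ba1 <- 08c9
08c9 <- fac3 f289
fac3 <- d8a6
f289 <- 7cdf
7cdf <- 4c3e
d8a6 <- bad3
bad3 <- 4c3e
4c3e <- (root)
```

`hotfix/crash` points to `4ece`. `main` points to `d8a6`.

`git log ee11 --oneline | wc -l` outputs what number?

Walking parent pointers from ee11: reachable set = {4c3e, 7cdf, ee11, f289}.
That is 4 commits.

4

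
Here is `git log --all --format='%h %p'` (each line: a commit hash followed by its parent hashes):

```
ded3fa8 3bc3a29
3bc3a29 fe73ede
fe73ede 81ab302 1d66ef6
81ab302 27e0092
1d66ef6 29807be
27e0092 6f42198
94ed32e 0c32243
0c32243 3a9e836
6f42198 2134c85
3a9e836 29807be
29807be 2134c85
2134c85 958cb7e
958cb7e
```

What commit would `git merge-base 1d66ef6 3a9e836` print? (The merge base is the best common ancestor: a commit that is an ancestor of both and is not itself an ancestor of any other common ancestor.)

Ancestors of 1d66ef6: {1d66ef6, 2134c85, 29807be, 958cb7e}.
Ancestors of 3a9e836: {2134c85, 29807be, 3a9e836, 958cb7e}.
Common ancestors: {2134c85, 29807be, 958cb7e}.
Among these, 29807be is not an ancestor of any other common ancestor — it is the merge base.

29807be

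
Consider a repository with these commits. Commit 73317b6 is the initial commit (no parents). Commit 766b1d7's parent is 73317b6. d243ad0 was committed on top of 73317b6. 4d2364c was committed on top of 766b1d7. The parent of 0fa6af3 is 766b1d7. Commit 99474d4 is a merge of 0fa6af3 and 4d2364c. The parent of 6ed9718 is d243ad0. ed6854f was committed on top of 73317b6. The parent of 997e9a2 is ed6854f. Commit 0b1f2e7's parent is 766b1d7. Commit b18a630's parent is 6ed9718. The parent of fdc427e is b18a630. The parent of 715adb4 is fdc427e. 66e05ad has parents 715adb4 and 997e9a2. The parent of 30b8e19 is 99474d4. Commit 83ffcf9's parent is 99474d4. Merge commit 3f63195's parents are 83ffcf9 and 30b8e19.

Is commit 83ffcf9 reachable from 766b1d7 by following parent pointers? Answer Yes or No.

No

Ancestors of 766b1d7: {73317b6, 766b1d7}.
83ffcf9 is not in that set, so it is not an ancestor of 766b1d7.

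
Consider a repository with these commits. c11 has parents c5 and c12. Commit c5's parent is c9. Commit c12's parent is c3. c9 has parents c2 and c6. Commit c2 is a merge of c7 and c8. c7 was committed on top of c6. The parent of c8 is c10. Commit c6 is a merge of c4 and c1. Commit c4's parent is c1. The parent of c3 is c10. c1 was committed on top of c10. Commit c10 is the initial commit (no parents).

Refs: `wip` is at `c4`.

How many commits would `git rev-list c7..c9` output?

Reachable from c9: {c1, c10, c2, c4, c6, c7, c8, c9}.
Reachable from c7: {c1, c10, c4, c6, c7}.
In c9's history but not c7's: {c2, c8, c9} — 3 commits.

3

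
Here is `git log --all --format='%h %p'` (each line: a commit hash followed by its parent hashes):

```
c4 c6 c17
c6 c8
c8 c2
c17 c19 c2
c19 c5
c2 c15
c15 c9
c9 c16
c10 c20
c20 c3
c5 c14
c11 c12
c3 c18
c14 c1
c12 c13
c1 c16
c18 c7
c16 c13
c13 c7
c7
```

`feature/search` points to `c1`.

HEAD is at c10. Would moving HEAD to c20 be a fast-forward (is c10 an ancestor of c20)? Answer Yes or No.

A fast-forward from c10 to c20 is possible iff c10 is an ancestor of c20.
Ancestors of c20: {c18, c20, c3, c7}.
c10 is not among them, so fast-forward is not possible.

No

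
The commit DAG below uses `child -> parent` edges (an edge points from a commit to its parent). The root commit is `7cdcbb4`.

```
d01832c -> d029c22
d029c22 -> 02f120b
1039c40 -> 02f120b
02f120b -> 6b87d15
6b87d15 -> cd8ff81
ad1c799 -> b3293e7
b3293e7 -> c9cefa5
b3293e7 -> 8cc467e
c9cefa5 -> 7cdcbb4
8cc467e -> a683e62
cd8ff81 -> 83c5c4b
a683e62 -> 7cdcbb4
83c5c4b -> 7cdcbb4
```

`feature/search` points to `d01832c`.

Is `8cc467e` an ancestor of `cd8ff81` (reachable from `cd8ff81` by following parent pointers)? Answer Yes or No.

Ancestors of cd8ff81: {7cdcbb4, 83c5c4b, cd8ff81}.
8cc467e is not in that set, so it is not an ancestor of cd8ff81.

No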